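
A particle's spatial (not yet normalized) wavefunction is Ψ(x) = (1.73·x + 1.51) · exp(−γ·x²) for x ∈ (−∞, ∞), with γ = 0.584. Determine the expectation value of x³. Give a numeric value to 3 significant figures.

0.807

⟨x³⟩ = ∫ x³·|Ψ|² dx / ∫|Ψ|² dx (integrals over the domain).
Expand each integrand as polynomial × e^(−2γx²) and use ∫x^(2j)·e^(−2γx²) dx = (2j−1)!!/(4γ)^j · √(π/(2γ)), odd powers → 0; here √(π/(2γ)) = 1.6400.
State is unnormalized: ∫|Ψ|² dx = 5.8407, and ∫Ψ*·x³·Ψ dx = 4.7107, so ⟨x³⟩ = 4.7107 / 5.8407.
⟨x³⟩ = 0.80653.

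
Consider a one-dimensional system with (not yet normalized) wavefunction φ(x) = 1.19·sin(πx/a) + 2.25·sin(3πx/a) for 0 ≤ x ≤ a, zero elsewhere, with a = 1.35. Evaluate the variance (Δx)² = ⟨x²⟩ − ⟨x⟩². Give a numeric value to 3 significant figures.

0.181

Compute ⟨x⟩ and ⟨x²⟩ separately, then (Δx)² = ⟨x²⟩ − ⟨x⟩².
On 0 ≤ x ≤ a (j ≠ l): ∫sin²(jπx/a) dx = a/2, ∫sin(jπx/a)·sin(lπx/a) dx = 0; diagonal moments ∫x·sin²(jπx/a) dx = a²/4, ∫x²·sin²(jπx/a) dx = a³·(1/6 − 1/(4j²π²)); cross terms ∫x·sin(jπx/a)·sin(lπx/a) dx = 0 for j + l even and −4jla²/(π²(j² − l²)²) for j + l odd, ∫x²·sin(jπx/a)·sin(lπx/a) dx = (−1)^(j+l)·4jla³/(π²(j² − l²)²); higher powers the same way via product-to-sum and parts.
Normalization: ∫|φ|² dx = 4.3731.
⟨x⟩ = 0.67500 and ⟨x²⟩ = 0.63654.
(Δx)² = 0.63654 − (0.67500)² = 0.18091.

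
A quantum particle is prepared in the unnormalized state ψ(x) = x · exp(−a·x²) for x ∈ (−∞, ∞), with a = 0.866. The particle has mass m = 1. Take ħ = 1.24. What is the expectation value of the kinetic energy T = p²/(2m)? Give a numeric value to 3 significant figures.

2.00

T = −(ħ²/2m) d²/dx², so ⟨T⟩ = −(ħ²/2m) ∫ ψ*·ψ'' dx / ∫|ψ|² dx; with m = 1.
Expand each integrand as polynomial × e^(−2ax²) and use ∫x^(2j)·e^(−2ax²) dx = (2j−1)!!/(4a)^j · √(π/(2a)), odd powers → 0; here √(π/(2a)) = 1.3468. Differentiate with the product rule, d/dx e^(−ax²) = −2ax·e^(−ax²).
State is unnormalized: ∫|ψ|² dx = 0.38880, and ∫ψ*·(−ħ²/2m · ψ'') dx = 0.77656, so ⟨T⟩ = 0.77656 / 0.38880.
⟨T⟩ = 1.9973.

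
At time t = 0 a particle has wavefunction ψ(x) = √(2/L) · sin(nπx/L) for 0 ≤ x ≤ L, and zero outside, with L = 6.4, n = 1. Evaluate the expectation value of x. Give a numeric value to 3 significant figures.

⟨x⟩ = ∫ x·|ψ|² dx (integrals over the domain).
With sin²θ = (1 − cos2θ)/2 on 0 ≤ x ≤ L: ∫sin²(nπx/L) dx = L/2, ∫x·sin²(nπx/L) dx = L²/4, ∫x²·sin²(nπx/L) dx = L³·(1/6 − 1/(4n²π²)); higher powers xᵏ the same way, integrating xᵏ·cos(2nπx/L) by parts.
⟨x⟩ = 3.2000.

3.20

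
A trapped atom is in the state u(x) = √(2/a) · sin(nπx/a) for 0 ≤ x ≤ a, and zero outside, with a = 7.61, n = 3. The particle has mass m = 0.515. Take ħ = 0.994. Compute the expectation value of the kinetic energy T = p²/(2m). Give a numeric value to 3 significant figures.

T = −(ħ²/2m) d²/dx², so ⟨T⟩ = −(ħ²/2m) ∫ u*·u'' dx; with m = 0.515.
d/dx sin(nπx/a) = (nπ/a)·cos(nπx/a) and d²/dx² sin(nπx/a) = −(nπ/a)²·sin(nπx/a); on 0 ≤ x ≤ a, ∫sin²(nπx/a) dx = a/2 and ∫sin(nπx/a)·cos(nπx/a) dx = 0.
⟨T⟩ = 1.4713.

1.47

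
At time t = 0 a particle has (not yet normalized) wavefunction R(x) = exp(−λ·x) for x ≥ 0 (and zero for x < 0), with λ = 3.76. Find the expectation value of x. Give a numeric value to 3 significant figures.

⟨x⟩ = ∫ x·|R|² dx / ∫|R|² dx (integrals over the domain).
Every integrand reduces to terms xʲ·e^(−2λx) on [0, ∞); use ∫₀^∞ xʲ·e^(−2λx) dx = j!/(2λ)^(j+1).
State is unnormalized: ∫|R|² dx = 0.13298, and ∫R*·x·R dx = 0.017683, so ⟨x⟩ = 0.017683 / 0.13298.
⟨x⟩ = 0.13298.

0.133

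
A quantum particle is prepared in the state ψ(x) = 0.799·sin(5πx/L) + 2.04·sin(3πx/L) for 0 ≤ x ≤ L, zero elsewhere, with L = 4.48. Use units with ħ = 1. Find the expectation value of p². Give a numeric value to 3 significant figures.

5.47

p² ψ = −ħ² d²ψ/dx²; ⟨p²⟩ = −ħ² ∫ ψ*·ψ'' dx / ∫|ψ|² dx.
d²/dx² sin(jπx/L) = −(jπ/L)²·sin(jπx/L); on 0 ≤ x ≤ L, ∫sin²(jπx/L) dx = L/2 and ∫sin(jπx/L)·sin(lπx/L) dx = 0 for j ≠ l, so only diagonal terms survive in ∫|ψ|² and ∫ψ·ψ″; ∫ψ·ψ′ dx = [ψ²/2] between the walls = 0.
State is unnormalized: ∫|ψ|² dx = 10.752, and ∫ψ*·(−ħ² ψ'') dx = 58.837, so ⟨p²⟩ = 58.837 / 10.752.
⟨p²⟩ = 5.4722.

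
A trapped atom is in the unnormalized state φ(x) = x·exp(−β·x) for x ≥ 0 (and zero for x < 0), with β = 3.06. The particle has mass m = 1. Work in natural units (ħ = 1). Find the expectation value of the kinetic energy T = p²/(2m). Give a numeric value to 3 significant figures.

T = −(ħ²/2m) d²/dx², so ⟨T⟩ = −(ħ²/2m) ∫ φ*·φ'' dx / ∫|φ|² dx; with m = 1.
Differentiate x·exp(−β·x) with the product rule; every integrand then reduces to terms xʲ·e^(−2βx) on [0, ∞), with ∫₀^∞ xʲ·e^(−2βx) dx = j!/(2β)^(j+1).
State is unnormalized: ∫|φ|² dx = 0.0087252, and ∫φ*·(−ħ²/2m · φ'') dx = 0.040850, so ⟨T⟩ = 0.040850 / 0.0087252.
⟨T⟩ = 4.6818.

4.68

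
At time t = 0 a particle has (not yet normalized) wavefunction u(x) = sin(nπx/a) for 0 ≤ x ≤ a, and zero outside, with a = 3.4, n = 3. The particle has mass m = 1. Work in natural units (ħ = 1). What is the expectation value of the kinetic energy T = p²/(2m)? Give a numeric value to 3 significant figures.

T = −(ħ²/2m) d²/dx², so ⟨T⟩ = −(ħ²/2m) ∫ u*·u'' dx / ∫|u|² dx; with m = 1.
d/dx sin(nπx/a) = (nπ/a)·cos(nπx/a) and d²/dx² sin(nπx/a) = −(nπ/a)²·sin(nπx/a); on 0 ≤ x ≤ a, ∫sin²(nπx/a) dx = a/2 and ∫sin(nπx/a)·cos(nπx/a) dx = 0.
State is unnormalized: ∫|u|² dx = 1.7000, and ∫u*·(−ħ²/2m · u'') dx = 6.5314, so ⟨T⟩ = 6.5314 / 1.7000.
⟨T⟩ = 3.8420.

3.84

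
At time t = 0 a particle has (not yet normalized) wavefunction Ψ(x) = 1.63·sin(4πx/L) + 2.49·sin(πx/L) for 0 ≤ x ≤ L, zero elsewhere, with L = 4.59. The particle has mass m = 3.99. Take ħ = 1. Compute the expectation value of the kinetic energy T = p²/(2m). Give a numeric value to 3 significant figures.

0.323

T = −(ħ²/2m) d²/dx², so ⟨T⟩ = −(ħ²/2m) ∫ Ψ*·Ψ'' dx / ∫|Ψ|² dx; with m = 3.99.
d²/dx² sin(jπx/L) = −(jπ/L)²·sin(jπx/L); on 0 ≤ x ≤ L, ∫sin²(jπx/L) dx = L/2 and ∫sin(jπx/L)·sin(lπx/L) dx = 0 for j ≠ l, so only diagonal terms survive in ∫|Ψ|² and ∫Ψ·Ψ″; ∫Ψ·Ψ′ dx = [Ψ²/2] between the walls = 0.
State is unnormalized: ∫|Ψ|² dx = 20.327, and ∫Ψ*·(−ħ²/2m · Ψ'') dx = 6.5626, so ⟨T⟩ = 6.5626 / 20.327.
⟨T⟩ = 0.32285.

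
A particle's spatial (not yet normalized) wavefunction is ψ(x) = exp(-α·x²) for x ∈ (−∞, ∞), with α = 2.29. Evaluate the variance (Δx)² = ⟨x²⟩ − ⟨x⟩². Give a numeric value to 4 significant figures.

Compute ⟨x⟩ and ⟨x²⟩ separately, then (Δx)² = ⟨x²⟩ − ⟨x⟩².
Gaussian moments: ∫x^(2j)·e^(−2αx²) dx = (2j−1)!!/(4α)^j · √(π/(2α)), odd powers integrate to 0; here √(π/(2α)) = 0.82821.
Normalization: ∫|ψ|² dx = 0.82821.
⟨x⟩ = 0.0000 and ⟨x²⟩ = 0.10917.
(Δx)² = 0.10917 − (0.0000)² = 0.10917.

0.1092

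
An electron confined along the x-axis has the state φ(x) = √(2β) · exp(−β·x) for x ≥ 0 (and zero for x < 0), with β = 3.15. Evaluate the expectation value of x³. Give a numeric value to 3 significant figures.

0.0240

⟨x³⟩ = ∫ x³·|φ|² dx (integrals over the domain).
Every integrand reduces to terms xʲ·e^(−2βx) on [0, ∞); use ∫₀^∞ xʲ·e^(−2βx) dx = j!/(2β)^(j+1).
⟨x³⟩ = 0.023995.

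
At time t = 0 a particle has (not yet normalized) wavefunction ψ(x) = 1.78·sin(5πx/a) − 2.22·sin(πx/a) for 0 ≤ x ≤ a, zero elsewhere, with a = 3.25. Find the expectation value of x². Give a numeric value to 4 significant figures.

3.114

⟨x²⟩ = ∫ x²·|ψ|² dx / ∫|ψ|² dx (integrals over the domain).
On 0 ≤ x ≤ a (j ≠ l): ∫sin²(jπx/a) dx = a/2, ∫sin(jπx/a)·sin(lπx/a) dx = 0; diagonal moments ∫x·sin²(jπx/a) dx = a²/4, ∫x²·sin²(jπx/a) dx = a³·(1/6 − 1/(4j²π²)); cross terms ∫x·sin(jπx/a)·sin(lπx/a) dx = 0 for j + l even and −4jla²/(π²(j² − l²)²) for j + l odd, ∫x²·sin(jπx/a)·sin(lπx/a) dx = (−1)^(j+l)·4jla³/(π²(j² − l²)²); higher powers the same way via product-to-sum and parts.
State is unnormalized: ∫|ψ|² dx = 13.157, and ∫ψ*·x²·ψ dx = 40.975, so ⟨x²⟩ = 40.975 / 13.157.
⟨x²⟩ = 3.1142.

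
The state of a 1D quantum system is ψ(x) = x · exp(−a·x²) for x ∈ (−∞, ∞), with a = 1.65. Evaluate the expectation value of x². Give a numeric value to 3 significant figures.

0.455

⟨x²⟩ = ∫ x²·|ψ|² dx / ∫|ψ|² dx (integrals over the domain).
Expand each integrand as polynomial × e^(−2ax²) and use ∫x^(2j)·e^(−2ax²) dx = (2j−1)!!/(4a)^j · √(π/(2a)), odd powers → 0; here √(π/(2a)) = 0.97570.
State is unnormalized: ∫|ψ|² dx = 0.14783, and ∫ψ*·x²·ψ dx = 0.067197, so ⟨x²⟩ = 0.067197 / 0.14783.
⟨x²⟩ = 0.45455.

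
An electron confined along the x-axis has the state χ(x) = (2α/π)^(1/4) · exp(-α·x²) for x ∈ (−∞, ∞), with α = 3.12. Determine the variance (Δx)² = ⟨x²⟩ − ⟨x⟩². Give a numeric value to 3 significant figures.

0.0801

Compute ⟨x⟩ and ⟨x²⟩ separately, then (Δx)² = ⟨x²⟩ − ⟨x⟩².
Gaussian moments: ∫x^(2j)·e^(−2αx²) dx = (2j−1)!!/(4α)^j · √(π/(2α)), odd powers integrate to 0; here √(π/(2α)) = 0.70955.
⟨x⟩ = 0.0000 and ⟨x²⟩ = 0.080128.
(Δx)² = 0.080128 − (0.0000)² = 0.080128.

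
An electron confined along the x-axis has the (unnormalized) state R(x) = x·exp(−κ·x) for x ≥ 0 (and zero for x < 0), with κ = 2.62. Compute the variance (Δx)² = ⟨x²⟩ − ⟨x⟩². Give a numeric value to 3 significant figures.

0.109

Compute ⟨x⟩ and ⟨x²⟩ separately, then (Δx)² = ⟨x²⟩ − ⟨x⟩².
Every integrand reduces to terms xʲ·e^(−2κx) on [0, ∞); use ∫₀^∞ xʲ·e^(−2κx) dx = j!/(2κ)^(j+1).
Normalization: ∫|R|² dx = 0.013901.
⟨x⟩ = 0.57252 and ⟨x²⟩ = 0.43704.
(Δx)² = 0.43704 − (0.57252)² = 0.10926.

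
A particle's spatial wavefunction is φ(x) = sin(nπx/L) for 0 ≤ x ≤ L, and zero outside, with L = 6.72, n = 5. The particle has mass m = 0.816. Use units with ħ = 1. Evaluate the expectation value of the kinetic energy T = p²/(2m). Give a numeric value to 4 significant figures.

3.348

T = −(ħ²/2m) d²/dx², so ⟨T⟩ = −(ħ²/2m) ∫ φ*·φ'' dx / ∫|φ|² dx; with m = 0.816.
d/dx sin(nπx/L) = (nπ/L)·cos(nπx/L) and d²/dx² sin(nπx/L) = −(nπ/L)²·sin(nπx/L); on 0 ≤ x ≤ L, ∫sin²(nπx/L) dx = L/2 and ∫sin(nπx/L)·cos(nπx/L) dx = 0.
State is unnormalized: ∫|φ|² dx = 3.3600, and ∫φ*·(−ħ²/2m · φ'') dx = 11.249, so ⟨T⟩ = 11.249 / 3.3600.
⟨T⟩ = 3.3480.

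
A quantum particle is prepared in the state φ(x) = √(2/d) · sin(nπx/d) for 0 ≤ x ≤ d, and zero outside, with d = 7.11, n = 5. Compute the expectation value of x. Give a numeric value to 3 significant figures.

3.56

⟨x⟩ = ∫ x·|φ|² dx (integrals over the domain).
With sin²θ = (1 − cos2θ)/2 on 0 ≤ x ≤ d: ∫sin²(nπx/d) dx = d/2, ∫x·sin²(nπx/d) dx = d²/4, ∫x²·sin²(nπx/d) dx = d³·(1/6 − 1/(4n²π²)); higher powers xᵏ the same way, integrating xᵏ·cos(2nπx/d) by parts.
⟨x⟩ = 3.5550.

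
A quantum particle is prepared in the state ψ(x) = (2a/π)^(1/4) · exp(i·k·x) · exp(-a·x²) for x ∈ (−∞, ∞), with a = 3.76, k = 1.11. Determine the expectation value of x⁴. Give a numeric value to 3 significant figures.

⟨x⁴⟩ = ∫ x⁴·|ψ|² dx (integrals over the domain).
Gaussian moments: ∫x^(2j)·e^(−2ax²) dx = (2j−1)!!/(4a)^j · √(π/(2a)), odd powers integrate to 0; here √(π/(2a)) = 0.64635.
⟨x⁴⟩ = 0.013263.

0.0133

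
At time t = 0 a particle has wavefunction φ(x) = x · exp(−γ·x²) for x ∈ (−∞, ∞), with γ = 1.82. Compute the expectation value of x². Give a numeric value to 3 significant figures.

0.412

⟨x²⟩ = ∫ x²·|φ|² dx / ∫|φ|² dx (integrals over the domain).
Expand each integrand as polynomial × e^(−2γx²) and use ∫x^(2j)·e^(−2γx²) dx = (2j−1)!!/(4γ)^j · √(π/(2γ)), odd powers → 0; here √(π/(2γ)) = 0.92902.
State is unnormalized: ∫|φ|² dx = 0.12761, and ∫φ*·x²·φ dx = 0.052588, so ⟨x²⟩ = 0.052588 / 0.12761.
⟨x²⟩ = 0.41209.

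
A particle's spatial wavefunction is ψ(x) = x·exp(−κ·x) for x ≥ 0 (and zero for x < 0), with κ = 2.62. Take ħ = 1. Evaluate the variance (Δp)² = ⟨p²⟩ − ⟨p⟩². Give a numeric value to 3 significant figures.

Compute ⟨p⟩ and ⟨p²⟩ separately; (Δp)² = ⟨p²⟩ − ⟨p⟩².
Differentiate x·exp(−κ·x) with the product rule; every integrand then reduces to terms xʲ·e^(−2κx) on [0, ∞), with ∫₀^∞ xʲ·e^(−2κx) dx = j!/(2κ)^(j+1).
Normalization: ∫|ψ|² dx = 0.013901.
⟨p⟩ = 0.0000 and ⟨p²⟩ = 6.8644.
(Δp)² = 6.8644 − (0.0000)² = 6.8644.

6.86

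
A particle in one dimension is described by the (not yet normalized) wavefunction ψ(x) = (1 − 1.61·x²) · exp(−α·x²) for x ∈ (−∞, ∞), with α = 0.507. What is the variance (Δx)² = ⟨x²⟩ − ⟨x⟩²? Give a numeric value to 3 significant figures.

Compute ⟨x⟩ and ⟨x²⟩ separately, then (Δx)² = ⟨x²⟩ − ⟨x⟩².
Expand each integrand as polynomial × e^(−2αx²) and use ∫x^(2j)·e^(−2αx²) dx = (2j−1)!!/(4α)^j · √(π/(2α)), odd powers → 0; here √(π/(2α)) = 1.7602.
Normalization: ∫|ψ|² dx = 2.2935.
⟨x⟩ = 0.0000 and ⟨x²⟩ = 2.1535.
(Δx)² = 2.1535 − (0.0000)² = 2.1535.

2.15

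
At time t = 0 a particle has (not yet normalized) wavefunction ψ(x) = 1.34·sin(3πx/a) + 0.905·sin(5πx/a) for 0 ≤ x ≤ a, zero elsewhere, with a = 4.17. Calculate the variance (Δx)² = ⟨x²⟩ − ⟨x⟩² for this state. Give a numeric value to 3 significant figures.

2.14

Compute ⟨x⟩ and ⟨x²⟩ separately, then (Δx)² = ⟨x²⟩ − ⟨x⟩².
On 0 ≤ x ≤ a (j ≠ l): ∫sin²(jπx/a) dx = a/2, ∫sin(jπx/a)·sin(lπx/a) dx = 0; diagonal moments ∫x·sin²(jπx/a) dx = a²/4, ∫x²·sin²(jπx/a) dx = a³·(1/6 − 1/(4j²π²)); cross terms ∫x·sin(jπx/a)·sin(lπx/a) dx = 0 for j + l even and −4jla²/(π²(j² − l²)²) for j + l odd, ∫x²·sin(jπx/a)·sin(lπx/a) dx = (−1)^(j+l)·4jla³/(π²(j² − l²)²); higher powers the same way via product-to-sum and parts.
Normalization: ∫|ψ|² dx = 5.4515.
⟨x⟩ = 2.0850 and ⟨x²⟩ = 6.4841.
(Δx)² = 6.4841 − (2.0850)² = 2.1369.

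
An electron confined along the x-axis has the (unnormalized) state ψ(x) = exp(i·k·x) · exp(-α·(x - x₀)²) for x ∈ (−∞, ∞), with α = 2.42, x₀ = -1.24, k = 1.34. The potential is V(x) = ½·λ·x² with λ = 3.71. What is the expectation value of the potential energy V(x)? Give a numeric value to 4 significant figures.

3.044

⟨V⟩ = ∫ V(x)·|ψ|² dx / ∫|ψ|² dx.
Gaussian moments (u = x − x₀): ∫u^(2j)·e^(−2αu²) du = (2j−1)!!/(4α)^j · √(π/(2α)), odd powers integrate to 0; here √(π/(2α)) = 0.80566.
State is unnormalized: ∫|ψ|² dx = 0.80566, and ∫ψ*·V(x)·ψ dx = 2.4523, so ⟨V⟩ = 2.4523 / 0.80566.
⟨V⟩ = 3.0439.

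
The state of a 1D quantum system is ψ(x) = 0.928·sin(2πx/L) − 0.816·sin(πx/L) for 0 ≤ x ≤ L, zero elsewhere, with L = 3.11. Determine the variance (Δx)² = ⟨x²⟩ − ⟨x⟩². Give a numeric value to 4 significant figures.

Compute ⟨x⟩ and ⟨x²⟩ separately, then (Δx)² = ⟨x²⟩ − ⟨x⟩².
On 0 ≤ x ≤ L (j ≠ l): ∫sin²(jπx/L) dx = L/2, ∫sin(jπx/L)·sin(lπx/L) dx = 0; diagonal moments ∫x·sin²(jπx/L) dx = L²/4, ∫x²·sin²(jπx/L) dx = L³·(1/6 − 1/(4j²π²)); cross terms ∫x·sin(jπx/L)·sin(lπx/L) dx = 0 for j + l even and −4jlL²/(π²(j² − l²)²) for j + l odd, ∫x²·sin(jπx/L)·sin(lπx/L) dx = (−1)^(j+l)·4jlL³/(π²(j² − l²)²); higher powers the same way via product-to-sum and parts.
Normalization: ∫|ψ|² dx = 2.3745.
⟨x⟩ = 2.1106 and ⟨x²⟩ = 4.6692.
(Δx)² = 4.6692 − (2.1106)² = 0.21458.

0.2146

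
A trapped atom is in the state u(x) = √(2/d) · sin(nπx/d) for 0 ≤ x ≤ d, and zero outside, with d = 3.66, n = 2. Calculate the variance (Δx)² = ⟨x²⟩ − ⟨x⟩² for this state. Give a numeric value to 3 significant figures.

Compute ⟨x⟩ and ⟨x²⟩ separately, then (Δx)² = ⟨x²⟩ − ⟨x⟩².
With sin²θ = (1 − cos2θ)/2 on 0 ≤ x ≤ d: ∫sin²(nπx/d) dx = d/2, ∫x·sin²(nπx/d) dx = d²/4, ∫x²·sin²(nπx/d) dx = d³·(1/6 − 1/(4n²π²)); higher powers xᵏ the same way, integrating xᵏ·cos(2nπx/d) by parts.
⟨x⟩ = 1.8300 and ⟨x²⟩ = 4.2955.
(Δx)² = 4.2955 − (1.8300)² = 0.94664.

0.947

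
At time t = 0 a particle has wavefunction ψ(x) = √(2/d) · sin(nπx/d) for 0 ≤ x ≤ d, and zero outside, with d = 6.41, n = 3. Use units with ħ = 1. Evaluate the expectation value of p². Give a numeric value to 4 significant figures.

2.162

p² ψ = −ħ² d²ψ/dx²; ⟨p²⟩ = −ħ² ∫ ψ*·ψ'' dx.
d/dx sin(nπx/d) = (nπ/d)·cos(nπx/d) and d²/dx² sin(nπx/d) = −(nπ/d)²·sin(nπx/d); on 0 ≤ x ≤ d, ∫sin²(nπx/d) dx = d/2 and ∫sin(nπx/d)·cos(nπx/d) dx = 0.
⟨p²⟩ = 2.1619.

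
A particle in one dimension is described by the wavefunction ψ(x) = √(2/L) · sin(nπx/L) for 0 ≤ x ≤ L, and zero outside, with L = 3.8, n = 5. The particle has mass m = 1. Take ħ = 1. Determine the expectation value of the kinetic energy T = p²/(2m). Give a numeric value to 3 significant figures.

T = −(ħ²/2m) d²/dx², so ⟨T⟩ = −(ħ²/2m) ∫ ψ*·ψ'' dx; with m = 1.
d/dx sin(nπx/L) = (nπ/L)·cos(nπx/L) and d²/dx² sin(nπx/L) = −(nπ/L)²·sin(nπx/L); on 0 ≤ x ≤ L, ∫sin²(nπx/L) dx = L/2 and ∫sin(nπx/L)·cos(nπx/L) dx = 0.
⟨T⟩ = 8.5436.

8.54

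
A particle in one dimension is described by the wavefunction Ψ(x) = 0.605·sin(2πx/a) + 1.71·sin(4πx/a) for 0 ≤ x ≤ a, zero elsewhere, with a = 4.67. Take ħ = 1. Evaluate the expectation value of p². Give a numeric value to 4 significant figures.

p² Ψ = −ħ² d²Ψ/dx²; ⟨p²⟩ = −ħ² ∫ Ψ*·Ψ'' dx / ∫|Ψ|² dx.
d²/dx² sin(jπx/a) = −(jπ/a)²·sin(jπx/a); on 0 ≤ x ≤ a, ∫sin²(jπx/a) dx = a/2 and ∫sin(jπx/a)·sin(lπx/a) dx = 0 for j ≠ l, so only diagonal terms survive in ∫|Ψ|² and ∫Ψ·Ψ″; ∫Ψ·Ψ′ dx = [Ψ²/2] between the walls = 0.
State is unnormalized: ∫|Ψ|² dx = 7.6824, and ∫Ψ*·(−ħ² Ψ'') dx = 50.986, so ⟨p²⟩ = 50.986 / 7.6824.
⟨p²⟩ = 6.6366.

6.637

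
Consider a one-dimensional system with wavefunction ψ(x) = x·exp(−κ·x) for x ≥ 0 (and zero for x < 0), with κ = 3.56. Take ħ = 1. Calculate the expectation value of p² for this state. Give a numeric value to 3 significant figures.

12.7

p² ψ = −ħ² d²ψ/dx²; ⟨p²⟩ = −ħ² ∫ ψ*·ψ'' dx / ∫|ψ|² dx.
Differentiate x·exp(−κ·x) with the product rule; every integrand then reduces to terms xʲ·e^(−2κx) on [0, ∞), with ∫₀^∞ xʲ·e^(−2κx) dx = j!/(2κ)^(j+1).
State is unnormalized: ∫|ψ|² dx = 0.0055410, and ∫ψ*·(−ħ² ψ'') dx = 0.070225, so ⟨p²⟩ = 0.070225 / 0.0055410.
⟨p²⟩ = 12.674.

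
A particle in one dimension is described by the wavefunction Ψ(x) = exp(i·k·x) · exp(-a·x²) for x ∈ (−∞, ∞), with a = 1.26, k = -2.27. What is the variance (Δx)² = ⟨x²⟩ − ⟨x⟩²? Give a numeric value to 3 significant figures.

Compute ⟨x⟩ and ⟨x²⟩ separately, then (Δx)² = ⟨x²⟩ − ⟨x⟩².
Gaussian moments: ∫x^(2j)·e^(−2ax²) dx = (2j−1)!!/(4a)^j · √(π/(2a)), odd powers integrate to 0; here √(π/(2a)) = 1.1165.
Normalization: ∫|Ψ|² dx = 1.1165.
⟨x⟩ = 0.0000 and ⟨x²⟩ = 0.19841.
(Δx)² = 0.19841 − (0.0000)² = 0.19841.

0.198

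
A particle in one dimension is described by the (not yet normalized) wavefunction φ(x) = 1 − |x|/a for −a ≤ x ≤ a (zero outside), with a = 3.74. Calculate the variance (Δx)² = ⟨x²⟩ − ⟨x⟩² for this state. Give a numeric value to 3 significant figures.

1.40

Compute ⟨x⟩ and ⟨x²⟩ separately, then (Δx)² = ⟨x²⟩ − ⟨x⟩².
φ is even, so ∫ over [−a, a] = 2∫₀ᵃ with φ = 1 − x/a there: ∫₀ᵃ (1 − x/a)² dx = a/3, ∫₀ᵃ x²(1 − x/a)² dx = a³/30, ∫₀ᵃ x⁴(1 − x/a)² dx = a⁵/105.
Normalization: ∫|φ|² dx = 2.4933.
⟨x⟩ = 0.0000 and ⟨x²⟩ = 1.3988.
(Δx)² = 1.3988 − (0.0000)² = 1.3988.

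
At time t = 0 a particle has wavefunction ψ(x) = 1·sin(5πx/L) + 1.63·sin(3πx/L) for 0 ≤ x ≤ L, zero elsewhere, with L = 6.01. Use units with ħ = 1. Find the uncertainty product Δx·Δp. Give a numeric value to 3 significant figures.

Δx = √(⟨x²⟩−⟨x⟩²), Δp = √(⟨p²⟩−⟨p⟩²).
On 0 ≤ x ≤ L (j ≠ l): ∫sin²(jπx/L) dx = L/2, ∫sin(jπx/L)·sin(lπx/L) dx = 0; diagonal moments ∫x·sin²(jπx/L) dx = L²/4, ∫x²·sin²(jπx/L) dx = L³·(1/6 − 1/(4j²π²)); cross terms ∫x·sin(jπx/L)·sin(lπx/L) dx = 0 for j + l even and −4jlL²/(π²(j² − l²)²) for j + l odd, ∫x²·sin(jπx/L)·sin(lπx/L) dx = (−1)^(j+l)·4jlL³/(π²(j² − l²)²); higher powers the same way via product-to-sum and parts. d²/dx² sin(jπx/L) = −(jπ/L)²·sin(jπx/L); on 0 ≤ x ≤ L, ∫sin²(jπx/L) dx = L/2 and ∫sin(jπx/L)·sin(lπx/L) dx = 0 for j ≠ l, so only diagonal terms survive in ∫|ψ|² and ∫ψ·ψ″; ∫ψ·ψ′ dx = [ψ²/2] between the walls = 0.
Normalization: ∫|ψ|² dx = 10.989.
⟨x⟩ = 3.0050, ⟨x²⟩ = 13.402 ⇒ Δx = 2.0908.
⟨p⟩ = 0.0000, ⟨p²⟩ = 3.6547 ⇒ Δp = 1.9117.
Δx·Δp = 3.9971.

4.00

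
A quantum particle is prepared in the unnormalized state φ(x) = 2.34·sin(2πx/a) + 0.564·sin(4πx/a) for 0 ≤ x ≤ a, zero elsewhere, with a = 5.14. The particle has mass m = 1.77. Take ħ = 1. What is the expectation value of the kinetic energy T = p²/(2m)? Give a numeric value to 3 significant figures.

T = −(ħ²/2m) d²/dx², so ⟨T⟩ = −(ħ²/2m) ∫ φ*·φ'' dx / ∫|φ|² dx; with m = 1.77.
d²/dx² sin(jπx/a) = −(jπ/a)²·sin(jπx/a); on 0 ≤ x ≤ a, ∫sin²(jπx/a) dx = a/2 and ∫sin(jπx/a)·sin(lπx/a) dx = 0 for j ≠ l, so only diagonal terms survive in ∫|φ|² and ∫φ·φ″; ∫φ·φ′ dx = [φ²/2] between the walls = 0.
State is unnormalized: ∫|φ|² dx = 14.890, and ∫φ*·(−ħ²/2m · φ'') dx = 7.3204, so ⟨T⟩ = 7.3204 / 14.890.
⟨T⟩ = 0.49164.

0.492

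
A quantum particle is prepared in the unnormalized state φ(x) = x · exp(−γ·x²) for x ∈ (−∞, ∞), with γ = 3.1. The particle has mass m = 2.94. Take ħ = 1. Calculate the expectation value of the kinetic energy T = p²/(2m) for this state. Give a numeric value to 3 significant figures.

T = −(ħ²/2m) d²/dx², so ⟨T⟩ = −(ħ²/2m) ∫ φ*·φ'' dx / ∫|φ|² dx; with m = 2.94.
Expand each integrand as polynomial × e^(−2γx²) and use ∫x^(2j)·e^(−2γx²) dx = (2j−1)!!/(4γ)^j · √(π/(2γ)), odd powers → 0; here √(π/(2γ)) = 0.71183. Differentiate with the product rule, d/dx e^(−γx²) = −2γx·e^(−γx²).
State is unnormalized: ∫|φ|² dx = 0.057406, and ∫φ*·(−ħ²/2m · φ'') dx = 0.090795, so ⟨T⟩ = 0.090795 / 0.057406.
⟨T⟩ = 1.5816.

1.58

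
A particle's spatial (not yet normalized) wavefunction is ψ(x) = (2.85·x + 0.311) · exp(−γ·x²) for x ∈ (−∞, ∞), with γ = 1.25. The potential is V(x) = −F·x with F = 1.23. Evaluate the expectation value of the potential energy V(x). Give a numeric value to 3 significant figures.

⟨V⟩ = ∫ V(x)·|ψ|² dx / ∫|ψ|² dx.
Expand each integrand as polynomial × e^(−2γx²) and use ∫x^(2j)·e^(−2γx²) dx = (2j−1)!!/(4γ)^j · √(π/(2γ)), odd powers → 0; here √(π/(2γ)) = 1.1210.
State is unnormalized: ∫|ψ|² dx = 1.9295, and ∫ψ*·V(x)·ψ dx = -0.48885, so ⟨V⟩ = -0.48885 / 1.9295.
⟨V⟩ = -0.25336.

-0.253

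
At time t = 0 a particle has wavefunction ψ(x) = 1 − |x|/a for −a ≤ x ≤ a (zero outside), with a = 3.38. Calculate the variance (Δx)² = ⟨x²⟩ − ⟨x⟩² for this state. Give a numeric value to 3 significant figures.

Compute ⟨x⟩ and ⟨x²⟩ separately, then (Δx)² = ⟨x²⟩ − ⟨x⟩².
ψ is even, so ∫ over [−a, a] = 2∫₀ᵃ with ψ = 1 − x/a there: ∫₀ᵃ (1 − x/a)² dx = a/3, ∫₀ᵃ x²(1 − x/a)² dx = a³/30, ∫₀ᵃ x⁴(1 − x/a)² dx = a⁵/105.
Normalization: ∫|ψ|² dx = 2.2533.
⟨x⟩ = 0.0000 and ⟨x²⟩ = 1.1424.
(Δx)² = 1.1424 − (0.0000)² = 1.1424.

1.14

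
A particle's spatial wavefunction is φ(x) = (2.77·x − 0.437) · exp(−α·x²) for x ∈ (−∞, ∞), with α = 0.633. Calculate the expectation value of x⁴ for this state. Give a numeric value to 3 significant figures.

⟨x⁴⟩ = ∫ x⁴·|φ|² dx / ∫|φ|² dx (integrals over the domain).
Expand each integrand as polynomial × e^(−2αx²) and use ∫x^(2j)·e^(−2αx²) dx = (2j−1)!!/(4α)^j · √(π/(2α)), odd powers → 0; here √(π/(2α)) = 1.5753.
State is unnormalized: ∫|φ|² dx = 5.0745, and ∫φ*·x⁴·φ dx = 11.310, so ⟨x⁴⟩ = 11.310 / 5.0745.
⟨x⁴⟩ = 2.2288.

2.23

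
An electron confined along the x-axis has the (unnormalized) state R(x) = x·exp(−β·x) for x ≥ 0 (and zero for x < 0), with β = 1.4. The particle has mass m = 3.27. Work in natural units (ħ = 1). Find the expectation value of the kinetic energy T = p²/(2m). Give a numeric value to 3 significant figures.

T = −(ħ²/2m) d²/dx², so ⟨T⟩ = −(ħ²/2m) ∫ R*·R'' dx / ∫|R|² dx; with m = 3.27.
Differentiate x·exp(−β·x) with the product rule; every integrand then reduces to terms xʲ·e^(−2βx) on [0, ∞), with ∫₀^∞ xʲ·e^(−2βx) dx = j!/(2β)^(j+1).
State is unnormalized: ∫|R|² dx = 0.091108, and ∫R*·(−ħ²/2m · R'') dx = 0.027304, so ⟨T⟩ = 0.027304 / 0.091108.
⟨T⟩ = 0.29969.

0.300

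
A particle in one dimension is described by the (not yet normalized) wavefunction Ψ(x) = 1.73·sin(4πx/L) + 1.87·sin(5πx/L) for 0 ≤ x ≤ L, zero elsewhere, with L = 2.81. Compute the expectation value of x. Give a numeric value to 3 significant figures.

0.844

⟨x⟩ = ∫ x·|Ψ|² dx / ∫|Ψ|² dx (integrals over the domain).
On 0 ≤ x ≤ L (j ≠ l): ∫sin²(jπx/L) dx = L/2, ∫sin(jπx/L)·sin(lπx/L) dx = 0; diagonal moments ∫x·sin²(jπx/L) dx = L²/4, ∫x²·sin²(jπx/L) dx = L³·(1/6 − 1/(4j²π²)); cross terms ∫x·sin(jπx/L)·sin(lπx/L) dx = 0 for j + l even and −4jlL²/(π²(j² − l²)²) for j + l odd, ∫x²·sin(jπx/L)·sin(lπx/L) dx = (−1)^(j+l)·4jlL³/(π²(j² − l²)²); higher powers the same way via product-to-sum and parts.
State is unnormalized: ∫|Ψ|² dx = 9.1182, and ∫Ψ*·x·Ψ dx = 7.6985, so ⟨x⟩ = 7.6985 / 9.1182.
⟨x⟩ = 0.84430.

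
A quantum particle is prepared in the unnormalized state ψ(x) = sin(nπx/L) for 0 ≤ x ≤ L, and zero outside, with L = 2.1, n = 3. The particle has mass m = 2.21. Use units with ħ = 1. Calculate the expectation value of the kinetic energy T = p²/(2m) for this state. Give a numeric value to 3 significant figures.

4.56

T = −(ħ²/2m) d²/dx², so ⟨T⟩ = −(ħ²/2m) ∫ ψ*·ψ'' dx / ∫|ψ|² dx; with m = 2.21.
d/dx sin(nπx/L) = (nπ/L)·cos(nπx/L) and d²/dx² sin(nπx/L) = −(nπ/L)²·sin(nπx/L); on 0 ≤ x ≤ L, ∫sin²(nπx/L) dx = L/2 and ∫sin(nπx/L)·cos(nπx/L) dx = 0.
State is unnormalized: ∫|ψ|² dx = 1.0500, and ∫ψ*·(−ħ²/2m · ψ'') dx = 4.7849, so ⟨T⟩ = 4.7849 / 1.0500.
⟨T⟩ = 4.5570.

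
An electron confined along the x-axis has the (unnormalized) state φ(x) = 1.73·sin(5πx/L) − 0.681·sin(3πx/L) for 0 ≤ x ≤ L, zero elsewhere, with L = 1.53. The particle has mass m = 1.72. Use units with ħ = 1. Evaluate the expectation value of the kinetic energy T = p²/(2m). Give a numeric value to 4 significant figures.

28.01

T = −(ħ²/2m) d²/dx², so ⟨T⟩ = −(ħ²/2m) ∫ φ*·φ'' dx / ∫|φ|² dx; with m = 1.72.
d²/dx² sin(jπx/L) = −(jπ/L)²·sin(jπx/L); on 0 ≤ x ≤ L, ∫sin²(jπx/L) dx = L/2 and ∫sin(jπx/L)·sin(lπx/L) dx = 0 for j ≠ l, so only diagonal terms survive in ∫|φ|² and ∫φ·φ″; ∫φ·φ′ dx = [φ²/2] between the walls = 0.
State is unnormalized: ∫|φ|² dx = 2.6443, and ∫φ*·(−ħ²/2m · φ'') dx = 74.067, so ⟨T⟩ = 74.067 / 2.6443.
⟨T⟩ = 28.010.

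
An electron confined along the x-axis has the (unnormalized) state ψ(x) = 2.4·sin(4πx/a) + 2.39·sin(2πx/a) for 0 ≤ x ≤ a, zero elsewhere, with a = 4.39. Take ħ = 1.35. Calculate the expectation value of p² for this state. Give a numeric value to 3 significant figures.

9.36

p² ψ = −ħ² d²ψ/dx²; ⟨p²⟩ = −ħ² ∫ ψ*·ψ'' dx / ∫|ψ|² dx.
d²/dx² sin(jπx/a) = −(jπ/a)²·sin(jπx/a); on 0 ≤ x ≤ a, ∫sin²(jπx/a) dx = a/2 and ∫sin(jπx/a)·sin(lπx/a) dx = 0 for j ≠ l, so only diagonal terms survive in ∫|ψ|² and ∫ψ·ψ″; ∫ψ·ψ′ dx = [ψ²/2] between the walls = 0.
State is unnormalized: ∫|ψ|² dx = 25.181, and ∫ψ*·(−ħ² ψ'') dx = 235.61, so ⟨p²⟩ = 235.61 / 25.181.
⟨p²⟩ = 9.3567.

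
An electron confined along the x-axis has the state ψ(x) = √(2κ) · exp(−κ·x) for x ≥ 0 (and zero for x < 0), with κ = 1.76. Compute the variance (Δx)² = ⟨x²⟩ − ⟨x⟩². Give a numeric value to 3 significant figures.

Compute ⟨x⟩ and ⟨x²⟩ separately, then (Δx)² = ⟨x²⟩ − ⟨x⟩².
Every integrand reduces to terms xʲ·e^(−2κx) on [0, ∞); use ∫₀^∞ xʲ·e^(−2κx) dx = j!/(2κ)^(j+1).
⟨x⟩ = 0.28409 and ⟨x²⟩ = 0.16142.
(Δx)² = 0.16142 − (0.28409)² = 0.080708.

0.0807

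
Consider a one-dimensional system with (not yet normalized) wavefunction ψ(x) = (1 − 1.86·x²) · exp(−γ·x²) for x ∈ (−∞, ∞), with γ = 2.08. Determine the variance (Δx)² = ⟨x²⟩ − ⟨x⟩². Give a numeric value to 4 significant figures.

Compute ⟨x⟩ and ⟨x²⟩ separately, then (Δx)² = ⟨x²⟩ − ⟨x⟩².
Expand each integrand as polynomial × e^(−2γx²) and use ∫x^(2j)·e^(−2γx²) dx = (2j−1)!!/(4γ)^j · √(π/(2γ)), odd powers → 0; here √(π/(2γ)) = 0.86902.
Normalization: ∫|ψ|² dx = 0.61076.
⟨x⟩ = 0.0000 and ⟨x²⟩ = 0.069829.
(Δx)² = 0.069829 − (0.0000)² = 0.069829.

0.06983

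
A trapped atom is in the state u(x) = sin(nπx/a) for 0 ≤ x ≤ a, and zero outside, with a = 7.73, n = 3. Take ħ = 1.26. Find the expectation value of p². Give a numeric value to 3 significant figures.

2.36

p² u = −ħ² d²u/dx²; ⟨p²⟩ = −ħ² ∫ u*·u'' dx / ∫|u|² dx.
d/dx sin(nπx/a) = (nπ/a)·cos(nπx/a) and d²/dx² sin(nπx/a) = −(nπ/a)²·sin(nπx/a); on 0 ≤ x ≤ a, ∫sin²(nπx/a) dx = a/2 and ∫sin(nπx/a)·cos(nπx/a) dx = 0.
State is unnormalized: ∫|u|² dx = 3.8650, and ∫u*·(−ħ² u'') dx = 9.1217, so ⟨p²⟩ = 9.1217 / 3.8650.
⟨p²⟩ = 2.3601.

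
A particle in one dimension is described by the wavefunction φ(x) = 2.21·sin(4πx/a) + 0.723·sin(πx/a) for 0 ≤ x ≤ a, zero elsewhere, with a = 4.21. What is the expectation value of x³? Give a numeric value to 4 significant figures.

⟨x³⟩ = ∫ x³·|φ|² dx / ∫|φ|² dx (integrals over the domain).
On 0 ≤ x ≤ a (j ≠ l): ∫sin²(jπx/a) dx = a/2, ∫sin(jπx/a)·sin(lπx/a) dx = 0; diagonal moments ∫x·sin²(jπx/a) dx = a²/4, ∫x²·sin²(jπx/a) dx = a³·(1/6 − 1/(4j²π²)); cross terms ∫x·sin(jπx/a)·sin(lπx/a) dx = 0 for j + l even and −4jla²/(π²(j² − l²)²) for j + l odd, ∫x²·sin(jπx/a)·sin(lπx/a) dx = (−1)^(j+l)·4jla³/(π²(j² − l²)²); higher powers the same way via product-to-sum and parts.
State is unnormalized: ∫|φ|² dx = 11.381, and ∫φ*·x³·φ dx = 192.25, so ⟨x³⟩ = 192.25 / 11.381.
⟨x³⟩ = 16.891.

16.89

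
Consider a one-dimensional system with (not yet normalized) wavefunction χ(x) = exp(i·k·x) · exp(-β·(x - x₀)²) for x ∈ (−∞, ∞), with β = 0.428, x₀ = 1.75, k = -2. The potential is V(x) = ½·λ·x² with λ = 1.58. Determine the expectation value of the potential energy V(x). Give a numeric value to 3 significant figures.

⟨V⟩ = ∫ V(x)·|χ|² dx / ∫|χ|² dx.
Gaussian moments (u = x − x₀): ∫u^(2j)·e^(−2βu²) du = (2j−1)!!/(4β)^j · √(π/(2β)), odd powers integrate to 0; here √(π/(2β)) = 1.9157.
State is unnormalized: ∫|χ|² dx = 1.9157, and ∫χ*·V(x)·χ dx = 5.5189, so ⟨V⟩ = 5.5189 / 1.9157.
⟨V⟩ = 2.8808.

2.88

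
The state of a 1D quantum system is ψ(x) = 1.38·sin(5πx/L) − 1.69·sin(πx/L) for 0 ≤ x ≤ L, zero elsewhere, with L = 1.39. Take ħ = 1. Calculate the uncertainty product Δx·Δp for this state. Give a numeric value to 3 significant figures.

Δx = √(⟨x²⟩−⟨x⟩²), Δp = √(⟨p²⟩−⟨p⟩²).
On 0 ≤ x ≤ L (j ≠ l): ∫sin²(jπx/L) dx = L/2, ∫sin(jπx/L)·sin(lπx/L) dx = 0; diagonal moments ∫x·sin²(jπx/L) dx = L²/4, ∫x²·sin²(jπx/L) dx = L³·(1/6 − 1/(4j²π²)); cross terms ∫x·sin(jπx/L)·sin(lπx/L) dx = 0 for j + l even and −4jlL²/(π²(j² − l²)²) for j + l odd, ∫x²·sin(jπx/L)·sin(lπx/L) dx = (−1)^(j+l)·4jlL³/(π²(j² − l²)²); higher powers the same way via product-to-sum and parts. d²/dx² sin(jπx/L) = −(jπ/L)²·sin(jπx/L); on 0 ≤ x ≤ L, ∫sin²(jπx/L) dx = L/2 and ∫sin(jπx/L)·sin(lπx/L) dx = 0 for j ≠ l, so only diagonal terms survive in ∫|ψ|² and ∫ψ·ψ″; ∫ψ·ψ′ dx = [ψ²/2] between the walls = 0.
Normalization: ∫|ψ|² dx = 3.3085.
⟨x⟩ = 0.69500, ⟨x²⟩ = 0.57042 ⇒ Δx = 0.29563.
⟨p⟩ = 0.0000, ⟨p²⟩ = 54.152 ⇒ Δp = 7.3588.
Δx·Δp = 2.1755.

2.18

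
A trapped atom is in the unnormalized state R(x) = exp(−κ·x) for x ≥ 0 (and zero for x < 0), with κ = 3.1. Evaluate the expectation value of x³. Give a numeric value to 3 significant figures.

⟨x³⟩ = ∫ x³·|R|² dx / ∫|R|² dx (integrals over the domain).
Every integrand reduces to terms xʲ·e^(−2κx) on [0, ∞); use ∫₀^∞ xʲ·e^(−2κx) dx = j!/(2κ)^(j+1).
State is unnormalized: ∫|R|² dx = 0.16129, and ∫R*·x³·R dx = 0.0040605, so ⟨x³⟩ = 0.0040605 / 0.16129.
⟨x³⟩ = 0.025175.

0.0252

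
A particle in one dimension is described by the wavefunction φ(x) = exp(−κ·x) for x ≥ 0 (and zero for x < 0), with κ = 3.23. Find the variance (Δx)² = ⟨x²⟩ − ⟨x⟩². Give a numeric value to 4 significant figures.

0.02396

Compute ⟨x⟩ and ⟨x²⟩ separately, then (Δx)² = ⟨x²⟩ − ⟨x⟩².
Every integrand reduces to terms xʲ·e^(−2κx) on [0, ∞); use ∫₀^∞ xʲ·e^(−2κx) dx = j!/(2κ)^(j+1).
Normalization: ∫|φ|² dx = 0.15480.
⟨x⟩ = 0.15480 and ⟨x²⟩ = 0.047925.
(Δx)² = 0.047925 − (0.15480)² = 0.023963.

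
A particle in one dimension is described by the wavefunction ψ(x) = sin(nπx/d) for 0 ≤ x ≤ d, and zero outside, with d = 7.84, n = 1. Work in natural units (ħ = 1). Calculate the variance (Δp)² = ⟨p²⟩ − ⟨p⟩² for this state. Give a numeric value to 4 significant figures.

0.1606

Compute ⟨p⟩ and ⟨p²⟩ separately; (Δp)² = ⟨p²⟩ − ⟨p⟩².
d/dx sin(nπx/d) = (nπ/d)·cos(nπx/d) and d²/dx² sin(nπx/d) = −(nπ/d)²·sin(nπx/d); on 0 ≤ x ≤ d, ∫sin²(nπx/d) dx = d/2 and ∫sin(nπx/d)·cos(nπx/d) dx = 0.
Normalization: ∫|ψ|² dx = 3.9200.
⟨p⟩ = 0.0000 and ⟨p²⟩ = 0.16057.
(Δp)² = 0.16057 − (0.0000)² = 0.16057.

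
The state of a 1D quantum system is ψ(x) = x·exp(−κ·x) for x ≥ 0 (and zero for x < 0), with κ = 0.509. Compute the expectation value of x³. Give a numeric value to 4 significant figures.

56.87

⟨x³⟩ = ∫ x³·|ψ|² dx / ∫|ψ|² dx (integrals over the domain).
Every integrand reduces to terms xʲ·e^(−2κx) on [0, ∞); use ∫₀^∞ xʲ·e^(−2κx) dx = j!/(2κ)^(j+1).
State is unnormalized: ∫|ψ|² dx = 1.8958, and ∫ψ*·x³·ψ dx = 107.82, so ⟨x³⟩ = 107.82 / 1.8958.
⟨x³⟩ = 56.873.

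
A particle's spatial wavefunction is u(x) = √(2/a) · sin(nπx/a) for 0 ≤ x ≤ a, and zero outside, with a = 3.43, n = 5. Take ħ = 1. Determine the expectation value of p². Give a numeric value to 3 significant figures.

p² u = −ħ² d²u/dx²; ⟨p²⟩ = −ħ² ∫ u*·u'' dx.
d/dx sin(nπx/a) = (nπ/a)·cos(nπx/a) and d²/dx² sin(nπx/a) = −(nπ/a)²·sin(nπx/a); on 0 ≤ x ≤ a, ∫sin²(nπx/a) dx = a/2 and ∫sin(nπx/a)·cos(nπx/a) dx = 0.
⟨p²⟩ = 20.973.

21.0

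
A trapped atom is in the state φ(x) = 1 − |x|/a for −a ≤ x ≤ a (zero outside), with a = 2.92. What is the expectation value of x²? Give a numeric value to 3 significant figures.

0.853

⟨x²⟩ = ∫ x²·|φ|² dx / ∫|φ|² dx (integrals over the domain).
φ is even, so ∫ over [−a, a] = 2∫₀ᵃ with φ = 1 − x/a there: ∫₀ᵃ (1 − x/a)² dx = a/3, ∫₀ᵃ x²(1 − x/a)² dx = a³/30, ∫₀ᵃ x⁴(1 − x/a)² dx = a⁵/105.
State is unnormalized: ∫|φ|² dx = 1.9467, and ∫φ*·x²·φ dx = 1.6598, so ⟨x²⟩ = 1.6598 / 1.9467.
⟨x²⟩ = 0.85264.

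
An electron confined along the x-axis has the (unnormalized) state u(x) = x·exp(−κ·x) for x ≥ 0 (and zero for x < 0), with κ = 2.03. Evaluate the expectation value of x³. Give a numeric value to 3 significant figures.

0.897

⟨x³⟩ = ∫ x³·|u|² dx / ∫|u|² dx (integrals over the domain).
Every integrand reduces to terms xʲ·e^(−2κx) on [0, ∞); use ∫₀^∞ xʲ·e^(−2κx) dx = j!/(2κ)^(j+1).
State is unnormalized: ∫|u|² dx = 0.029885, and ∫u*·x³·u dx = 0.026793, so ⟨x³⟩ = 0.026793 / 0.029885.
⟨x³⟩ = 0.89655.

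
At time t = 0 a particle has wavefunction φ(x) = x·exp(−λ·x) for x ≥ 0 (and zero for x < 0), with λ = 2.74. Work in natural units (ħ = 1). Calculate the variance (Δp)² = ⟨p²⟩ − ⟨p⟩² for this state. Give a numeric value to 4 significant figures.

7.508

Compute ⟨p⟩ and ⟨p²⟩ separately; (Δp)² = ⟨p²⟩ − ⟨p⟩².
Differentiate x·exp(−λ·x) with the product rule; every integrand then reduces to terms xʲ·e^(−2λx) on [0, ∞), with ∫₀^∞ xʲ·e^(−2λx) dx = j!/(2λ)^(j+1).
Normalization: ∫|φ|² dx = 0.012153.
⟨p⟩ = 0.0000 and ⟨p²⟩ = 7.5076.
(Δp)² = 7.5076 − (0.0000)² = 7.5076.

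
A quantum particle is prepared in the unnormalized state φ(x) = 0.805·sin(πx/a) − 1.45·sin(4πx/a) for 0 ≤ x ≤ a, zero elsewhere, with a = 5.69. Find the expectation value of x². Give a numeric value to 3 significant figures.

⟨x²⟩ = ∫ x²·|φ|² dx / ∫|φ|² dx (integrals over the domain).
On 0 ≤ x ≤ a (j ≠ l): ∫sin²(jπx/a) dx = a/2, ∫sin(jπx/a)·sin(lπx/a) dx = 0; diagonal moments ∫x·sin²(jπx/a) dx = a²/4, ∫x²·sin²(jπx/a) dx = a³·(1/6 − 1/(4j²π²)); cross terms ∫x·sin(jπx/a)·sin(lπx/a) dx = 0 for j + l even and −4jla²/(π²(j² − l²)²) for j + l odd, ∫x²·sin(jπx/a)·sin(lπx/a) dx = (−1)^(j+l)·4jla³/(π²(j² − l²)²); higher powers the same way via product-to-sum and parts.
State is unnormalized: ∫|φ|² dx = 7.8252, and ∫φ*·x²·φ dx = 83.912, so ⟨x²⟩ = 83.912 / 7.8252.
⟨x²⟩ = 10.723.

10.7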